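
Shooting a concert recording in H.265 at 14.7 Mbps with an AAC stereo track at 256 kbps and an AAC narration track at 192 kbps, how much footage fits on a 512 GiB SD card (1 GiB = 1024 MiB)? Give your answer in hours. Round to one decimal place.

80.6 hours

Audio total: 256 + 192 = 448 kbps = 0.448 Mbps.
Total bitrate: 14.7 + 0.448 = 15.148 Mbps.
Capacity: 512 GiB = 4,398,047 Mb.
Recording time: 4,398,047 / 15.148 = 290,338 s ≈ 80.6 hours.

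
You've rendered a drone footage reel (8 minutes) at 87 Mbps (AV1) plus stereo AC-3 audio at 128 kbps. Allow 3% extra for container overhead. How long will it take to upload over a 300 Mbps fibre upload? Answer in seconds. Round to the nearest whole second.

8 min = 480 s
Audio: 128 kbps = 0.128 Mbps.
Total bitrate: 87.128 Mbps.
File: 87.128 Mbps × 480 s = 41821.4 Mb.
With 3% container overhead: ×1.03. → 43076.1 Mb.
At 300 Mbps: 43076.1 / 300 = 143.6 s ≈ 144 seconds.

144 seconds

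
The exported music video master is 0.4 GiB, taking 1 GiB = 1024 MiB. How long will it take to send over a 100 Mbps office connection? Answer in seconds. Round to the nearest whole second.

34 seconds

File: 0.4 GiB = 3436.0 Mb.
At 100 Mbps: 3436.0 / 100 = 34.4 s ≈ 34.4 seconds.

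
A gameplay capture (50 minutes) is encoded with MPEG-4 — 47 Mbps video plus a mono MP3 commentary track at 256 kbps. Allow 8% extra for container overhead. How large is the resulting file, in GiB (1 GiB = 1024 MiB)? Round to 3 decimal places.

17.824 GiB

50 min = 3000 s
Audio: 256 kbps = 0.256 Mbps.
Total bitrate: 47 + 0.256 = 47.256 Mbps.
Stream data: 47.256 Mbps × 3000 s = 141768.0 Mb.
With 8% container overhead: ×1.08.
153,109 Mb = 19,138,680,000 bytes ÷ 1,073,741,824 = 17.82 GiB.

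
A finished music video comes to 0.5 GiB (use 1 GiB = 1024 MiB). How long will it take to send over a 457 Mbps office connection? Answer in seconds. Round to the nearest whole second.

9 seconds

File: 0.5 GiB = 4295.0 Mb.
At 457 Mbps: 4295.0 / 457 = 9.4 s ≈ 9.4 seconds.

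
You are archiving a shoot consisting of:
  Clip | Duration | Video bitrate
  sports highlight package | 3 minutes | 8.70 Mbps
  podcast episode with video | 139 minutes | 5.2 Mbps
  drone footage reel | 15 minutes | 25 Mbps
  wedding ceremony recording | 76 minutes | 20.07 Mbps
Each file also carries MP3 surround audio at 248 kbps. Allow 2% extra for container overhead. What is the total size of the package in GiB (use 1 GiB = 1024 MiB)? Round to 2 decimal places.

19.29 GiB

Audio: 248 kbps = 0.248 Mbps.
sports highlight package: 8.948 Mbps × 180 s × 1.02 = 1642.9 Mb
podcast episode with video: 5.448 Mbps × 8340 s × 1.02 = 46345.0 Mb
drone footage reel: 25.248 Mbps × 900 s × 1.02 = 23177.7 Mb
wedding ceremony recording: 20.318 Mbps × 4560 s × 1.02 = 94503.1 Mb
Total: 165668.6 Mb = 20708.6 MB.
= 19.29 GiB.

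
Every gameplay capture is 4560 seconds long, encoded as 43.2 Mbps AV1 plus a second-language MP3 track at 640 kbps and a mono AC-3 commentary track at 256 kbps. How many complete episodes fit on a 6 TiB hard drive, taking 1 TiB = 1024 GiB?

Audio total: 640 + 256 = 896 kbps = 0.896 Mbps.
Total bitrate: 44.096 Mbps.
Per item: 44.096 Mbps × 4560 s = 201,078 Mb = 25,135 MB.
Capacity: 6 TiB = 52,776,558 Mb; 262.47 items → 262 complete.

262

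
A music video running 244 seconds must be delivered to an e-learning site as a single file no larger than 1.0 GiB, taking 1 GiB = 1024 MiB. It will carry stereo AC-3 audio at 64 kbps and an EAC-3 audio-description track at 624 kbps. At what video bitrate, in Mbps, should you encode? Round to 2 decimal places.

34.52 Mbps

Budget: 1.0 GiB = 8589.9 Mb.
Total bitrate budget: 8589.9 Mb / 244 s = 35.205 Mbps.
Audio total: 64 + 624 = 688 kbps = 0.688 Mbps.
Video: 35.205 − 0.688 = 34.517 Mbps.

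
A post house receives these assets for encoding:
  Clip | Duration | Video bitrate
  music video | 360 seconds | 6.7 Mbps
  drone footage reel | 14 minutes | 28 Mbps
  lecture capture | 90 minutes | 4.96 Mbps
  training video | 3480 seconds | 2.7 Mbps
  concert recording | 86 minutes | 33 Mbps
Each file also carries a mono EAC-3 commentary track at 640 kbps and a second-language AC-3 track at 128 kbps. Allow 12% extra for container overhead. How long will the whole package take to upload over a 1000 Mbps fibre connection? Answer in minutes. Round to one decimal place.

4.6 minutes

Audio total: 640 + 128 = 768 kbps = 0.768 Mbps.
music video: 7.468 Mbps × 360 s × 1.12 = 3011.1 Mb
drone footage reel: 28.768 Mbps × 840 s × 1.12 = 27064.9 Mb
lecture capture: 5.728 Mbps × 5400 s × 1.12 = 34642.9 Mb
training video: 3.468 Mbps × 3480 s × 1.12 = 13516.9 Mb
concert recording: 33.768 Mbps × 5160 s × 1.12 = 195152.0 Mb
Total: 273387.9 Mb = 34173.5 MB.
At 1000 Mbps: 273387.9 / 1000 = 273 s ≈ 4.56 minutes.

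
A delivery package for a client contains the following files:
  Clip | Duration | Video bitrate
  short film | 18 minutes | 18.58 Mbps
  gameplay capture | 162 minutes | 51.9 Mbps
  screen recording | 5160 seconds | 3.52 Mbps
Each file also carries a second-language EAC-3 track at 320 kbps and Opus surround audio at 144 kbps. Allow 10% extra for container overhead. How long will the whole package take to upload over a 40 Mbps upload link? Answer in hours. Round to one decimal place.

Audio total: 320 + 144 = 464 kbps = 0.464 Mbps.
short film: 19.044 Mbps × 1080 s × 1.10 = 22624.3 Mb
gameplay capture: 52.364 Mbps × 9720 s × 1.10 = 559875.9 Mb
screen recording: 3.984 Mbps × 5160 s × 1.10 = 22613.2 Mb
Total: 605113.3 Mb = 75639.2 MB.
At 40 Mbps: 605113.3 / 40 = 15128 s ≈ 4.2 hours.

4.2 hours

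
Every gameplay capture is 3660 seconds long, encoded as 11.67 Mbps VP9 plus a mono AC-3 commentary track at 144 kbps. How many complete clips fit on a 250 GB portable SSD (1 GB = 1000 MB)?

46

Audio: 144 kbps = 0.144 Mbps.
Total bitrate: 11.814 Mbps.
Per item: 11.814 Mbps × 3660 s = 43,239 Mb = 5,405 MB.
Capacity: 250 GB = 2,000,000 Mb; 46.25 items → 46 complete.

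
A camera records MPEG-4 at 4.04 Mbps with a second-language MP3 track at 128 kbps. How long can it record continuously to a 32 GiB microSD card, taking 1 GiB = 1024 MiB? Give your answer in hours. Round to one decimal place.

18.3 hours

Audio: 128 kbps = 0.128 Mbps.
Total bitrate: 4.04 + 0.128 = 4.168 Mbps.
Capacity: 32 GiB = 274,878 Mb.
Recording time: 274,878 / 4.168 = 65,950 s ≈ 18.3 hours.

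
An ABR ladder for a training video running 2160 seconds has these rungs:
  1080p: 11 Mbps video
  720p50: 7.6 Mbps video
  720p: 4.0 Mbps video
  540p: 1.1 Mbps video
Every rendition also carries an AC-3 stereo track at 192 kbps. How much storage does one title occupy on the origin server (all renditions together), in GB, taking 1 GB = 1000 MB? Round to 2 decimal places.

6.61 GB

Audio: 192 kbps = 0.192 Mbps.
Sum of rendition bitrates: (11+0.192) + (7.6+0.192) + (4.0+0.192) + (1.1+0.192) = 24.468 Mbps.
× 2160 s = 52,851 Mb = 6,606 MB = 6.606 GB.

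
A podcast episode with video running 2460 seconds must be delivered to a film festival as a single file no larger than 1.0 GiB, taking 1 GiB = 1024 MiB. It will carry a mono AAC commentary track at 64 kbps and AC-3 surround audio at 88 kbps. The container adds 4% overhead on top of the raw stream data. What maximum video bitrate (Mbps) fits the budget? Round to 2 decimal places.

Budget: 1.0 GiB = 8589.9 Mb.
Stream payload after overhead: 8589.9 / 1.04 = 8259.6 Mb.
Total bitrate budget: 8259.6 Mb / 2460 s = 3.358 Mbps.
Audio total: 64 + 88 = 152 kbps = 0.152 Mbps.
Video: 3.358 − 0.152 = 3.206 Mbps.

3.21 Mbps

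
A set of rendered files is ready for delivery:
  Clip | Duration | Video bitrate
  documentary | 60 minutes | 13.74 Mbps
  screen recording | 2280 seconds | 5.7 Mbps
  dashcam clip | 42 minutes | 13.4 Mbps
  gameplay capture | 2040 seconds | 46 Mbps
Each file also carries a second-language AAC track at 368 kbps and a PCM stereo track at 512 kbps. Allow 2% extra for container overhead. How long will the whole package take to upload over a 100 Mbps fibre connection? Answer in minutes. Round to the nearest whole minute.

34 minutes

Audio total: 368 + 512 = 880 kbps = 0.880 Mbps.
documentary: 14.620 Mbps × 3600 s × 1.02 = 53684.6 Mb
screen recording: 6.580 Mbps × 2280 s × 1.02 = 15302.4 Mb
dashcam clip: 14.280 Mbps × 2520 s × 1.02 = 36705.3 Mb
gameplay capture: 46.880 Mbps × 2040 s × 1.02 = 97547.9 Mb
Total: 203240.3 Mb = 25405.0 MB.
At 100 Mbps: 203240.3 / 100 = 2032 s ≈ 33.9 minutes.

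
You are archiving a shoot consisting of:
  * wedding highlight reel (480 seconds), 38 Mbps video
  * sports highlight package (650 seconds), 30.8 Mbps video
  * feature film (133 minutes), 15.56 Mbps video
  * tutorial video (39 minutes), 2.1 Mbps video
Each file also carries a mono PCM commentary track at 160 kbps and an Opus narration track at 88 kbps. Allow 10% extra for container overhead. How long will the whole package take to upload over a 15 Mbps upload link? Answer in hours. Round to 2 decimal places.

3.47 hours

Audio total: 160 + 88 = 248 kbps = 0.248 Mbps.
wedding highlight reel: 38.248 Mbps × 480 s × 1.10 = 20194.9 Mb
sports highlight package: 31.048 Mbps × 650 s × 1.10 = 22199.3 Mb
feature film: 15.808 Mbps × 7980 s × 1.10 = 138762.6 Mb
tutorial video: 2.348 Mbps × 2340 s × 1.10 = 6043.8 Mb
Total: 187200.6 Mb = 23400.1 MB.
At 15 Mbps: 187200.6 / 15 = 12480 s ≈ 3.47 hours.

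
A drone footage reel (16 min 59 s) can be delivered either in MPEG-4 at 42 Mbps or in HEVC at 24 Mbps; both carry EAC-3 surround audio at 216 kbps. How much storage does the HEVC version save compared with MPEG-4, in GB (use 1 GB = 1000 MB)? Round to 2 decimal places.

2.29 GB

16 min 59 s = 1019 s
Audio: 216 kbps = 0.216 Mbps.
MPEG-4: 42.216 Mbps × 1019 s = 43018.1 Mb = 5.377 GB.
HEVC: 24.216 Mbps × 1019 s = 24676.1 Mb = 3.085 GB.
Saving: 5.377 − 3.085 = 2.293 GB.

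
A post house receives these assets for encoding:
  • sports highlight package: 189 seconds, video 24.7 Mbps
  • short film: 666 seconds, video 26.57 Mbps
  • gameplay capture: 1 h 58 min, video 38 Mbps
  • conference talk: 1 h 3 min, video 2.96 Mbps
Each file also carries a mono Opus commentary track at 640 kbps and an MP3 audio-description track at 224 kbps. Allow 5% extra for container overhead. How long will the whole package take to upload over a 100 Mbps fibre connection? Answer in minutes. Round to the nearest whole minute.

Audio total: 640 + 224 = 864 kbps = 0.864 Mbps.
sports highlight package: 25.564 Mbps × 189 s × 1.05 = 5073.2 Mb
short film: 27.434 Mbps × 666 s × 1.05 = 19184.6 Mb
gameplay capture: 38.864 Mbps × 7080 s × 1.05 = 288915.0 Mb
conference talk: 3.824 Mbps × 3780 s × 1.05 = 15177.5 Mb
Total: 328350.2 Mb = 41043.8 MB.
At 100 Mbps: 328350.2 / 100 = 3284 s ≈ 54.7 minutes.

55 minutes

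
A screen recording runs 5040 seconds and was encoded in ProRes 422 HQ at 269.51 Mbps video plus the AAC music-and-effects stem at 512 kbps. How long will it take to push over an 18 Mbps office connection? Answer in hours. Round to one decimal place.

21.0 hours

Audio: 512 kbps = 0.512 Mbps.
Total bitrate: 270.022 Mbps.
File: 270.022 Mbps × 5040 s = 1360910.9 Mb.
At 18 Mbps: 1360910.9 / 18 = 75606.2 s ≈ 21 hours.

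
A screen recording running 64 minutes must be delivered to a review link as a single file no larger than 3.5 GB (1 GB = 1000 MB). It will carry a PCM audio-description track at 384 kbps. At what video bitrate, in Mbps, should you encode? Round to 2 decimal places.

Budget: 3.5 GB = 28000.0 Mb.
64 min = 3840 s
Total bitrate budget: 28000.0 Mb / 3840 s = 7.292 Mbps.
Audio: 384 kbps = 0.384 Mbps.
Video: 7.292 − 0.384 = 6.908 Mbps.

6.91 Mbps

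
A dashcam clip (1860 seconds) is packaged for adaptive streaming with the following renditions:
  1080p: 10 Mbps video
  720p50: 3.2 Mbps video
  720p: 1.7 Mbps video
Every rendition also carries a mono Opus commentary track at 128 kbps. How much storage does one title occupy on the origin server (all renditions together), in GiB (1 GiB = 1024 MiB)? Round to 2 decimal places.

3.31 GiB

Audio: 128 kbps = 0.128 Mbps.
Sum of rendition bitrates: (10+0.128) + (3.2+0.128) + (1.7+0.128) = 15.284 Mbps.
× 1860 s = 28,428 Mb = 3,554 MB = 3.309 GiB.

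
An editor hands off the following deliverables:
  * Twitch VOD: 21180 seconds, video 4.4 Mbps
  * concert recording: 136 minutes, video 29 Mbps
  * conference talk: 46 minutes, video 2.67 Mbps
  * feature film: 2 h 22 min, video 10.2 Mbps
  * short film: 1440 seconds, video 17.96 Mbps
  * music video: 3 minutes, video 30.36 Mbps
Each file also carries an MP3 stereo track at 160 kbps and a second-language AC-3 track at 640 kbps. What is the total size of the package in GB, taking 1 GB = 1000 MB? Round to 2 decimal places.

Audio total: 160 + 640 = 800 kbps = 0.800 Mbps.
Twitch VOD: 5.200 Mbps × 21180 s = 110136.0 Mb
concert recording: 29.800 Mbps × 8160 s = 243168.0 Mb
conference talk: 3.470 Mbps × 2760 s = 9577.2 Mb
feature film: 11.000 Mbps × 8520 s = 93720.0 Mb
short film: 18.760 Mbps × 1440 s = 27014.4 Mb
music video: 31.160 Mbps × 180 s = 5608.8 Mb
Total: 489224.4 Mb = 61153.1 MB.
= 61.15 GB.

61.15 GB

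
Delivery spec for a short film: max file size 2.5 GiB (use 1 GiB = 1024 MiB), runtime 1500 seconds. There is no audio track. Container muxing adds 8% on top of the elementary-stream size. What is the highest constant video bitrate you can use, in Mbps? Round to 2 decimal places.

13.26 Mbps

Budget: 2.5 GiB = 21474.8 Mb.
Stream payload after overhead: 21474.8 / 1.08 = 19884.1 Mb.
Total bitrate budget: 19884.1 Mb / 1500 s = 13.256 Mbps.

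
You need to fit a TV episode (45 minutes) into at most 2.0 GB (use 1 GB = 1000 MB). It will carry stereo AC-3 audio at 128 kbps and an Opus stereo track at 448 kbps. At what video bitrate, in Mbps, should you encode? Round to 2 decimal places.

5.35 Mbps

Budget: 2.0 GB = 16000.0 Mb.
45 min = 2700 s
Total bitrate budget: 16000.0 Mb / 2700 s = 5.926 Mbps.
Audio total: 128 + 448 = 576 kbps = 0.576 Mbps.
Video: 5.926 − 0.576 = 5.350 Mbps.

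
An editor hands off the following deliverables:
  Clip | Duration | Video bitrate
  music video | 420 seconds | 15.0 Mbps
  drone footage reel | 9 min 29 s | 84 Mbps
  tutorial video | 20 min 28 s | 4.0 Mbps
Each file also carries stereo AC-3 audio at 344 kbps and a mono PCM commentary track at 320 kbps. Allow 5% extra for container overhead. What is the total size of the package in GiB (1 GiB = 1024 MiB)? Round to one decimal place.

7.4 GiB

Audio total: 344 + 320 = 664 kbps = 0.664 Mbps.
music video: 15.664 Mbps × 420 s × 1.05 = 6907.8 Mb
drone footage reel: 84.664 Mbps × 569 s × 1.05 = 50582.5 Mb
tutorial video: 4.664 Mbps × 1228 s × 1.05 = 6013.8 Mb
Total: 63504.1 Mb = 7938.0 MB.
= 7.393 GiB.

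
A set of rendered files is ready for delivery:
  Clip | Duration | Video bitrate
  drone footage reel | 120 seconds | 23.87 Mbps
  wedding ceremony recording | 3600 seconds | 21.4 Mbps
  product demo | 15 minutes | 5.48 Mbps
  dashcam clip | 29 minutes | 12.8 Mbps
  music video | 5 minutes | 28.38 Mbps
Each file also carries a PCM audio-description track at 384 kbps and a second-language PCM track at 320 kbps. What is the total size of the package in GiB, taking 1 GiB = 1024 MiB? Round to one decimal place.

14.0 GiB

Audio total: 384 + 320 = 704 kbps = 0.704 Mbps.
drone footage reel: 24.574 Mbps × 120 s = 2948.9 Mb
wedding ceremony recording: 22.104 Mbps × 3600 s = 79574.4 Mb
product demo: 6.184 Mbps × 900 s = 5565.6 Mb
dashcam clip: 13.504 Mbps × 1740 s = 23497.0 Mb
music video: 29.084 Mbps × 300 s = 8725.2 Mb
Total: 120311.0 Mb = 15038.9 MB.
= 14.01 GiB.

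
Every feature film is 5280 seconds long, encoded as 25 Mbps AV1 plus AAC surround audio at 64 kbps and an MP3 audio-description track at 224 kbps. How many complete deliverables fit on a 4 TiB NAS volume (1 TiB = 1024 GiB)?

263

Audio total: 64 + 224 = 288 kbps = 0.288 Mbps.
Total bitrate: 25.288 Mbps.
Per item: 25.288 Mbps × 5280 s = 133,521 Mb = 16,690 MB.
Capacity: 4 TiB = 35,184,372 Mb; 263.51 items → 263 complete.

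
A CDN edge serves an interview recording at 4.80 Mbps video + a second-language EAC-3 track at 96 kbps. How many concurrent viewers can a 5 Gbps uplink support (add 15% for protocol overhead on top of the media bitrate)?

Audio: 96 kbps = 0.096 Mbps.
Per-viewer media rate: 4.896 Mbps.
On the wire with 15% overhead: 5.630 Mbps.
5 Gbps = 5,000 Mbps; 5,000 / 5.630 = 888.04 → 888 viewers.

888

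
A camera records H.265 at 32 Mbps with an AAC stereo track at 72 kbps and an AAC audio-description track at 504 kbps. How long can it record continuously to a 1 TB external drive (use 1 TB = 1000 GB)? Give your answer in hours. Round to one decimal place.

Audio total: 72 + 504 = 576 kbps = 0.576 Mbps.
Total bitrate: 32 + 0.576 = 32.576 Mbps.
Capacity: 1 TB = 8,000,000 Mb.
Recording time: 8,000,000 / 32.576 = 245,580 s ≈ 68.2 hours.

68.2 hours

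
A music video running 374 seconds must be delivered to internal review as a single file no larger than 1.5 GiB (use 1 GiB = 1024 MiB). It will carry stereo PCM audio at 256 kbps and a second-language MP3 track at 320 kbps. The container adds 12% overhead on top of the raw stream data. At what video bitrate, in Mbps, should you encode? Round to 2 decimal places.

30.18 Mbps

Budget: 1.5 GiB = 12884.9 Mb.
Stream payload after overhead: 12884.9 / 1.12 = 11504.4 Mb.
Total bitrate budget: 11504.4 Mb / 374 s = 30.760 Mbps.
Audio total: 256 + 320 = 576 kbps = 0.576 Mbps.
Video: 30.760 − 0.576 = 30.184 Mbps.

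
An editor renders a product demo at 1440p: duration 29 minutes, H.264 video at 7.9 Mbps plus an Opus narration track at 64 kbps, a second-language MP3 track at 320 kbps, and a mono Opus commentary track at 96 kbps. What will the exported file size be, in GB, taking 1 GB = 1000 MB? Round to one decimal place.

1.8 GB

29 min = 1740 s
Audio total: 64 + 320 + 96 = 480 kbps = 0.480 Mbps.
Total bitrate: 7.9 + 0.480 = 8.380 Mbps.
Stream data: 8.380 Mbps × 1740 s = 14581.2 Mb.
14,581 Mb ÷ 8 = 1,823 MB → 1.823 GB.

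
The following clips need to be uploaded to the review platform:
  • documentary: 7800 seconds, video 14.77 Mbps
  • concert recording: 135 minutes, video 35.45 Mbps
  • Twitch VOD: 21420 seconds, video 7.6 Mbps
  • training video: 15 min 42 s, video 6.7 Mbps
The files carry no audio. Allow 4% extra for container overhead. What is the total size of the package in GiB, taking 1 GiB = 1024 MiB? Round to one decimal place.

documentary: 14.770 Mbps × 7800 s × 1.04 = 119814.2 Mb
concert recording: 35.450 Mbps × 8100 s × 1.04 = 298630.8 Mb
Twitch VOD: 7.600 Mbps × 21420 s × 1.04 = 169303.7 Mb
training video: 6.700 Mbps × 942 s × 1.04 = 6563.9 Mb
Total: 594312.6 Mb = 74289.1 MB.
= 69.19 GiB.

69.2 GiB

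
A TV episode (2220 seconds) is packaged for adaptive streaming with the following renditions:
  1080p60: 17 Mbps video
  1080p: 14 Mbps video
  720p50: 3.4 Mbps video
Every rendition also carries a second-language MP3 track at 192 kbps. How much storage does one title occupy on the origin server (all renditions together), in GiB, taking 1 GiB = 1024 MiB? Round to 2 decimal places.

9.04 GiB

Audio: 192 kbps = 0.192 Mbps.
Sum of rendition bitrates: (17+0.192) + (14+0.192) + (3.4+0.192) = 34.976 Mbps.
× 2220 s = 77,647 Mb = 9,706 MB = 9.039 GiB.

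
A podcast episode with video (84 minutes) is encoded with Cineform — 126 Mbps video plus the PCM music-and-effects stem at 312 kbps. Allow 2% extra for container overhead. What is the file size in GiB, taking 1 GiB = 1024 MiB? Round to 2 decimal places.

84 min = 5040 s
Audio: 312 kbps = 0.312 Mbps.
Total bitrate: 126 + 0.312 = 126.312 Mbps.
Stream data: 126.312 Mbps × 5040 s = 636612.5 Mb.
With 2% container overhead: ×1.02.
649,345 Mb = 81,168,091,200 bytes ÷ 1,073,741,824 = 75.59 GiB.

75.59 GiB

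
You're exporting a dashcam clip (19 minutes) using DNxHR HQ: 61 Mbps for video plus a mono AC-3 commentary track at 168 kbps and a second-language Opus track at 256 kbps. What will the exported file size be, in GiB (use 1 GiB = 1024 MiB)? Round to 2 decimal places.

19 min = 1140 s
Audio total: 168 + 256 = 424 kbps = 0.424 Mbps.
Total bitrate: 61 + 0.424 = 61.424 Mbps.
Stream data: 61.424 Mbps × 1140 s = 70023.4 Mb.
70,023 Mb = 8,752,920,000 bytes ÷ 1,073,741,824 = 8.152 GiB.

8.15 GiB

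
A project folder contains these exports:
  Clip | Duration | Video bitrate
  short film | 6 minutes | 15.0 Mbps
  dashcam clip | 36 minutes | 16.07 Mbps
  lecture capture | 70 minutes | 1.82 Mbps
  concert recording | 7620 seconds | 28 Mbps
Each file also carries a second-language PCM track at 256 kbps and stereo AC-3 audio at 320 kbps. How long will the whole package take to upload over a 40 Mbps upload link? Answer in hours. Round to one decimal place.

1.9 hours

Audio total: 256 + 320 = 576 kbps = 0.576 Mbps.
short film: 15.576 Mbps × 360 s = 5607.4 Mb
dashcam clip: 16.646 Mbps × 2160 s = 35955.4 Mb
lecture capture: 2.396 Mbps × 4200 s = 10063.2 Mb
concert recording: 28.576 Mbps × 7620 s = 217749.1 Mb
Total: 269375.0 Mb = 33671.9 MB.
At 40 Mbps: 269375.0 / 40 = 6734 s ≈ 1.87 hours.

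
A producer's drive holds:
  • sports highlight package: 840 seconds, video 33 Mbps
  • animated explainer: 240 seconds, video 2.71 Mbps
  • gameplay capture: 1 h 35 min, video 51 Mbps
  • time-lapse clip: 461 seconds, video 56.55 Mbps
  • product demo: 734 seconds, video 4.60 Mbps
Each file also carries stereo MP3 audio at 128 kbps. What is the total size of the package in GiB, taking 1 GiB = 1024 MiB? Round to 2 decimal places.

Audio: 128 kbps = 0.128 Mbps.
sports highlight package: 33.128 Mbps × 840 s = 27827.5 Mb
animated explainer: 2.838 Mbps × 240 s = 681.1 Mb
gameplay capture: 51.128 Mbps × 5700 s = 291429.6 Mb
time-lapse clip: 56.678 Mbps × 461 s = 26128.6 Mb
product demo: 4.728 Mbps × 734 s = 3470.4 Mb
Total: 349537.2 Mb = 43692.1 MB.
= 40.69 GiB.

40.69 GiB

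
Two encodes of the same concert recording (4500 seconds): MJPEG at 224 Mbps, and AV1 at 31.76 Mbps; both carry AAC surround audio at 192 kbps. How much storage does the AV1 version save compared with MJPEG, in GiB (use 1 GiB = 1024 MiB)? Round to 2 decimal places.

100.71 GiB

Audio: 192 kbps = 0.192 Mbps.
MJPEG: 224.192 Mbps × 4500 s = 1008864.0 Mb = 117.447 GiB.
AV1: 31.952 Mbps × 4500 s = 143784.0 Mb = 16.739 GiB.
Saving: 117.447 − 16.739 = 100.709 GiB.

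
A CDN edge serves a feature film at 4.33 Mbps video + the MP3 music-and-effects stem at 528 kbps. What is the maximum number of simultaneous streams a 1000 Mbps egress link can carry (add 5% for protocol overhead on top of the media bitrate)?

196

Audio: 528 kbps = 0.528 Mbps.
Per-viewer media rate: 4.858 Mbps.
On the wire with 5% overhead: 5.101 Mbps.
1000 Mbps = 1,000 Mbps; 1,000 / 5.101 = 196.04 → 196 viewers.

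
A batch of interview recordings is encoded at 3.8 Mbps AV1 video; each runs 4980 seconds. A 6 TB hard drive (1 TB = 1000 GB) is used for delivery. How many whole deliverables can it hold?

Per item: 3.800 Mbps × 4980 s = 18,924 Mb = 2,366 MB.
Capacity: 6 TB = 48,000,000 Mb; 2536.46 items → 2536 complete.

2536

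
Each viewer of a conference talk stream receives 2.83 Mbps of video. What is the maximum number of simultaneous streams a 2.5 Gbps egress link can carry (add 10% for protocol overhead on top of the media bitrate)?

803

On the wire with 10% overhead: 3.113 Mbps.
2.5 Gbps = 2,500 Mbps; 2,500 / 3.113 = 803.08 → 803 viewers.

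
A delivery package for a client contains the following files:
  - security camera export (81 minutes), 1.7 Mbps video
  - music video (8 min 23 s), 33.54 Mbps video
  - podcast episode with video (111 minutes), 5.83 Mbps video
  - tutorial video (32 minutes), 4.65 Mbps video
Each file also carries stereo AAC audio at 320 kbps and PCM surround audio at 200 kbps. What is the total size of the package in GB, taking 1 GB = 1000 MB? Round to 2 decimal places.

10.02 GB

Audio total: 320 + 200 = 520 kbps = 0.520 Mbps.
security camera export: 2.220 Mbps × 4860 s = 10789.2 Mb
music video: 34.060 Mbps × 503 s = 17132.2 Mb
podcast episode with video: 6.350 Mbps × 6660 s = 42291.0 Mb
tutorial video: 5.170 Mbps × 1920 s = 9926.4 Mb
Total: 80138.8 Mb = 10017.3 MB.
= 10.02 GB.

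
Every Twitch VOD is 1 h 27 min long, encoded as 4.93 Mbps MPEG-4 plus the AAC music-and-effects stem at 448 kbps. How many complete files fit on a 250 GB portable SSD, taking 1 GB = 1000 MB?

1 h 27 min = 87 min = 5220 s
Audio: 448 kbps = 0.448 Mbps.
Total bitrate: 5.378 Mbps.
Per item: 5.378 Mbps × 5220 s = 28,073 Mb = 3,509 MB.
Capacity: 250 GB = 2,000,000 Mb; 71.24 items → 71 complete.

71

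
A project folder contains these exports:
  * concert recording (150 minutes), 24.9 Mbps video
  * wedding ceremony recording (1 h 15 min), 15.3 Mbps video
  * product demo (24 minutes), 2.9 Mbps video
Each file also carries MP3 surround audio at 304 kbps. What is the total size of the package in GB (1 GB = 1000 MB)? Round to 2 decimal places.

37.71 GB

Audio: 304 kbps = 0.304 Mbps.
concert recording: 25.204 Mbps × 9000 s = 226836.0 Mb
wedding ceremony recording: 15.604 Mbps × 4500 s = 70218.0 Mb
product demo: 3.204 Mbps × 1440 s = 4613.8 Mb
Total: 301667.8 Mb = 37708.5 MB.
= 37.71 GB.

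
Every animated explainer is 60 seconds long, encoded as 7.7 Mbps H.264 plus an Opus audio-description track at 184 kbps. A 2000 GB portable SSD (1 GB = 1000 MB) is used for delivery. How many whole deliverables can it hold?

33823

Audio: 184 kbps = 0.184 Mbps.
Total bitrate: 7.884 Mbps.
Per item: 7.884 Mbps × 60 s = 473.0 Mb = 59.13 MB.
Capacity: 2000 GB = 16,000,000 Mb; 33823.78 items → 33823 complete.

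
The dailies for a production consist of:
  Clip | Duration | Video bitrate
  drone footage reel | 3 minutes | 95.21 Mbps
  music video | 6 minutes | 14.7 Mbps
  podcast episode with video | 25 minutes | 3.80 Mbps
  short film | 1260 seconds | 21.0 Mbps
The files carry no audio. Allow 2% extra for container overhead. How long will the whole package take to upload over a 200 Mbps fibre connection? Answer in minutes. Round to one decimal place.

4.6 minutes

drone footage reel: 95.210 Mbps × 180 s × 1.02 = 17480.6 Mb
music video: 14.700 Mbps × 360 s × 1.02 = 5397.8 Mb
podcast episode with video: 3.800 Mbps × 1500 s × 1.02 = 5814.0 Mb
short film: 21.000 Mbps × 1260 s × 1.02 = 26989.2 Mb
Total: 55681.6 Mb = 6960.2 MB.
At 200 Mbps: 55681.6 / 200 = 278 s ≈ 4.64 minutes.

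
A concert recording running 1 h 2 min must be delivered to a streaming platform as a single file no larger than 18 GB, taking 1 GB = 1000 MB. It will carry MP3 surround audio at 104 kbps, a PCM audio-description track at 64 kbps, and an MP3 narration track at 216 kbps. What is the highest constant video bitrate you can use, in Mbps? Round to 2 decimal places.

38.33 Mbps

Budget: 18 GB = 144000.0 Mb.
1 h 2 min = 62 min = 3720 s
Total bitrate budget: 144000.0 Mb / 3720 s = 38.710 Mbps.
Audio total: 104 + 64 + 216 = 384 kbps = 0.384 Mbps.
Video: 38.710 − 0.384 = 38.326 Mbps.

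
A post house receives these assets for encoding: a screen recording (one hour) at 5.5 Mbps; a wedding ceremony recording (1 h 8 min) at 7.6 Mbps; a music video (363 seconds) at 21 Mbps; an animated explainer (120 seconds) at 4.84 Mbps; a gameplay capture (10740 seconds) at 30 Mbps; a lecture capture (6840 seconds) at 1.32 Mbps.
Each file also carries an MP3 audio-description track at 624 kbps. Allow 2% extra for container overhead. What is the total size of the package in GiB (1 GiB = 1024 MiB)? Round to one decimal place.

Audio: 624 kbps = 0.624 Mbps.
screen recording: 6.124 Mbps × 3600 s × 1.02 = 22487.3 Mb
wedding ceremony recording: 8.224 Mbps × 4080 s × 1.02 = 34225.0 Mb
music video: 21.624 Mbps × 363 s × 1.02 = 8006.5 Mb
animated explainer: 5.464 Mbps × 120 s × 1.02 = 668.8 Mb
gameplay capture: 30.624 Mbps × 10740 s × 1.02 = 335479.8 Mb
lecture capture: 1.944 Mbps × 6840 s × 1.02 = 13562.9 Mb
Total: 414430.3 Mb = 51803.8 MB.
= 48.25 GiB.

48.2 GiB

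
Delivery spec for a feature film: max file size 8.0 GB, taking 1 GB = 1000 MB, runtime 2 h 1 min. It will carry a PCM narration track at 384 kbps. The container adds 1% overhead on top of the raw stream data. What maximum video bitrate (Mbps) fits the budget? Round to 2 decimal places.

8.34 Mbps

Budget: 8.0 GB = 64000.0 Mb.
Stream payload after overhead: 64000.0 / 1.01 = 63366.3 Mb.
2 h 1 min = 121 min = 7260 s
Total bitrate budget: 63366.3 Mb / 7260 s = 8.728 Mbps.
Audio: 384 kbps = 0.384 Mbps.
Video: 8.728 − 0.384 = 8.344 Mbps.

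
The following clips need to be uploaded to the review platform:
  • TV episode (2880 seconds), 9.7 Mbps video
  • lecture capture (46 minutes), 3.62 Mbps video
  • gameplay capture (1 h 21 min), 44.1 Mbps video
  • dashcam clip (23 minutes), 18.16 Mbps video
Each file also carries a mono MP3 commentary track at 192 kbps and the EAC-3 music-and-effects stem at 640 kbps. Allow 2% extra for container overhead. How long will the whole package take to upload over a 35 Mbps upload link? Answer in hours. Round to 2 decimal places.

Audio total: 192 + 640 = 832 kbps = 0.832 Mbps.
TV episode: 10.532 Mbps × 2880 s × 1.02 = 30938.8 Mb
lecture capture: 4.452 Mbps × 2760 s × 1.02 = 12533.3 Mb
gameplay capture: 44.932 Mbps × 4860 s × 1.02 = 222736.9 Mb
dashcam clip: 18.992 Mbps × 1380 s × 1.02 = 26733.1 Mb
Total: 292942.1 Mb = 36617.8 MB.
At 35 Mbps: 292942.1 / 35 = 8370 s ≈ 2.32 hours.

2.32 hours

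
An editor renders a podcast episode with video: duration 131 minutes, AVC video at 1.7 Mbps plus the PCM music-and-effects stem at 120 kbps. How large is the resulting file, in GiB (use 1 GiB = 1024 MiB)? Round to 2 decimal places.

131 min = 7860 s
Audio: 120 kbps = 0.120 Mbps.
Total bitrate: 1.7 + 0.120 = 1.820 Mbps.
Stream data: 1.820 Mbps × 7860 s = 14305.2 Mb.
14,305 Mb = 1,788,150,000 bytes ÷ 1,073,741,824 = 1.665 GiB.

1.67 GiB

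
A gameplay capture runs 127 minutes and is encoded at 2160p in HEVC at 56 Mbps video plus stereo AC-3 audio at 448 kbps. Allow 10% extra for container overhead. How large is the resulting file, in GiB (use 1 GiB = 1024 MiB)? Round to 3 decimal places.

127 min = 7620 s
Audio: 448 kbps = 0.448 Mbps.
Total bitrate: 56 + 0.448 = 56.448 Mbps.
Stream data: 56.448 Mbps × 7620 s = 430133.8 Mb.
With 10% container overhead: ×1.10.
473,147 Mb = 59,143,392,000 bytes ÷ 1,073,741,824 = 55.08 GiB.

55.082 GiB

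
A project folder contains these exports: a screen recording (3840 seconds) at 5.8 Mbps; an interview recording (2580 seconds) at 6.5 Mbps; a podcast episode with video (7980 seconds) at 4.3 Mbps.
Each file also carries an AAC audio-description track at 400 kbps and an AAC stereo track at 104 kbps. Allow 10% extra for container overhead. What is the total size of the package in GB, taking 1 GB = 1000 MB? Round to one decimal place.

11.1 GB

Audio total: 400 + 104 = 504 kbps = 0.504 Mbps.
screen recording: 6.304 Mbps × 3840 s × 1.10 = 26628.1 Mb
interview recording: 7.004 Mbps × 2580 s × 1.10 = 19877.4 Mb
podcast episode with video: 4.804 Mbps × 7980 s × 1.10 = 42169.5 Mb
Total: 88675.0 Mb = 11084.4 MB.
= 11.08 GB.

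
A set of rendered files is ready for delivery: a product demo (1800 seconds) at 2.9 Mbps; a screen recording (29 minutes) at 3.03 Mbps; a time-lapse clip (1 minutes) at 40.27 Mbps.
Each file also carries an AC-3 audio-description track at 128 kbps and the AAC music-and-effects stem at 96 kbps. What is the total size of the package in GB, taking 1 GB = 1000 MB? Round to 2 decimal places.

1.71 GB

Audio total: 128 + 96 = 224 kbps = 0.224 Mbps.
product demo: 3.124 Mbps × 1800 s = 5623.2 Mb
screen recording: 3.254 Mbps × 1740 s = 5662.0 Mb
time-lapse clip: 40.494 Mbps × 60 s = 2429.6 Mb
Total: 13714.8 Mb = 1714.3 MB.
= 1.714 GB.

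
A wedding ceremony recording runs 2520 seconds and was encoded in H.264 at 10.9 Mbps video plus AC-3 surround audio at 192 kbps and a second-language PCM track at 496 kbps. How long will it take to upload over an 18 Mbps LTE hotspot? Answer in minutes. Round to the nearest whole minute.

Audio total: 192 + 496 = 688 kbps = 0.688 Mbps.
Total bitrate: 11.588 Mbps.
File: 11.588 Mbps × 2520 s = 29201.8 Mb.
At 18 Mbps: 29201.8 / 18 = 1622.3 s ≈ 27 minutes.

27 minutes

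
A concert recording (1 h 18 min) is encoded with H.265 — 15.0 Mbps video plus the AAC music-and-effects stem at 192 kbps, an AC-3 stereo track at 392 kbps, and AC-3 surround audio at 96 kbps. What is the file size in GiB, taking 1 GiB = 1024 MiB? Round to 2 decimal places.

8.54 GiB

1 h 18 min = 78 min = 4680 s
Audio total: 192 + 392 + 96 = 680 kbps = 0.680 Mbps.
Total bitrate: 15.0 + 0.680 = 15.680 Mbps.
Stream data: 15.680 Mbps × 4680 s = 73382.4 Mb.
73,382 Mb = 9,172,800,000 bytes ÷ 1,073,741,824 = 8.543 GiB.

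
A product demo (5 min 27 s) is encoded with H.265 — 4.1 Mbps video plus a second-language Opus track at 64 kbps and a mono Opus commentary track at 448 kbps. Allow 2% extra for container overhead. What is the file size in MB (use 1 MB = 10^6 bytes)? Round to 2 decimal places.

192.29 MB

5 min 27 s = 327 s
Audio total: 64 + 448 = 512 kbps = 0.512 Mbps.
Total bitrate: 4.1 + 0.512 = 4.612 Mbps.
Stream data: 4.612 Mbps × 327 s = 1508.1 Mb.
With 2% container overhead: ×1.02.
1,538 Mb ÷ 8 = 192.3 MB → 192.3 MB.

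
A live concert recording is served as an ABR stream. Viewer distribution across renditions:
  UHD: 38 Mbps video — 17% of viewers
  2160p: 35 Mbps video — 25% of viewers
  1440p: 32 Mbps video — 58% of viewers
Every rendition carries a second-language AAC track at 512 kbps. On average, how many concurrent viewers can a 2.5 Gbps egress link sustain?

72

Audio: 512 kbps = 0.512 Mbps.
Average per-viewer bitrate: 0.17×38.512 + 0.25×35.512 + 0.58×32.512 = 34.282 Mbps.
2.5 Gbps = 2,500 Mbps; 2,500 / 34.282 = 72.92 → 72.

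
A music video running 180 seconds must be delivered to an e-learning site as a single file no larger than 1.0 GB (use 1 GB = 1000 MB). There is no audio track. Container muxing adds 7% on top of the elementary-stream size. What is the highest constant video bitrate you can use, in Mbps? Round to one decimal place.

41.5 Mbps

Budget: 1.0 GB = 8000.0 Mb.
Stream payload after overhead: 8000.0 / 1.07 = 7476.6 Mb.
Total bitrate budget: 7476.6 Mb / 180 s = 41.537 Mbps.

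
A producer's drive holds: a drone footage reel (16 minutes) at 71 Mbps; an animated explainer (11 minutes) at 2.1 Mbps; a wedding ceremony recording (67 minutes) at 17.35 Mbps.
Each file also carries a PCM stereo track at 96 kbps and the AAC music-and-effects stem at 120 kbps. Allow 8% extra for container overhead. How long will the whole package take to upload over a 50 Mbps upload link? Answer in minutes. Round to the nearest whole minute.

Audio total: 96 + 120 = 216 kbps = 0.216 Mbps.
drone footage reel: 71.216 Mbps × 960 s × 1.08 = 73836.7 Mb
animated explainer: 2.316 Mbps × 660 s × 1.08 = 1650.8 Mb
wedding ceremony recording: 17.566 Mbps × 4020 s × 1.08 = 76264.5 Mb
Total: 151752.1 Mb = 18969.0 MB.
At 50 Mbps: 151752.1 / 50 = 3035 s ≈ 50.6 minutes.

51 minutes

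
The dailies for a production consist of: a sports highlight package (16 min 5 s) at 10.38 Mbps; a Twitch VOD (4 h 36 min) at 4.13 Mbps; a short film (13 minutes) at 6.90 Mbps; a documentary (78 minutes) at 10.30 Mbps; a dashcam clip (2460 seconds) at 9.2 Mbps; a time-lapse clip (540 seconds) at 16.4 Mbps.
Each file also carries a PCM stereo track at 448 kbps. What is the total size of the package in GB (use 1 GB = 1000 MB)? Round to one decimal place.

Audio: 448 kbps = 0.448 Mbps.
sports highlight package: 10.828 Mbps × 965 s = 10449.0 Mb
Twitch VOD: 4.578 Mbps × 16560 s = 75811.7 Mb
short film: 7.348 Mbps × 780 s = 5731.4 Mb
documentary: 10.748 Mbps × 4680 s = 50300.6 Mb
dashcam clip: 9.648 Mbps × 2460 s = 23734.1 Mb
time-lapse clip: 16.848 Mbps × 540 s = 9097.9 Mb
Total: 175124.8 Mb = 21890.6 MB.
= 21.89 GB.

21.9 GB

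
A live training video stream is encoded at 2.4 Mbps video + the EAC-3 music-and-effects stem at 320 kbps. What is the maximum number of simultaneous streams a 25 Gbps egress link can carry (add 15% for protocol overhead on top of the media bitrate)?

Audio: 320 kbps = 0.320 Mbps.
Per-viewer media rate: 2.720 Mbps.
On the wire with 15% overhead: 3.128 Mbps.
25 Gbps = 25,000 Mbps; 25,000 / 3.128 = 7992.33 → 7992 viewers.

7992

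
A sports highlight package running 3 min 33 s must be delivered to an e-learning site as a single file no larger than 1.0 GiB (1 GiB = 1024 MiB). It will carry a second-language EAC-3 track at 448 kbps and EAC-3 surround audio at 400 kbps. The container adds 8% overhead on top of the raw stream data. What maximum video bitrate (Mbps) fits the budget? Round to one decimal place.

36.5 Mbps

Budget: 1.0 GiB = 8589.9 Mb.
Stream payload after overhead: 8589.9 / 1.08 = 7953.6 Mb.
3 min 33 s = 213 s
Total bitrate budget: 7953.6 Mb / 213 s = 37.341 Mbps.
Audio total: 448 + 400 = 848 kbps = 0.848 Mbps.
Video: 37.341 − 0.848 = 36.493 Mbps.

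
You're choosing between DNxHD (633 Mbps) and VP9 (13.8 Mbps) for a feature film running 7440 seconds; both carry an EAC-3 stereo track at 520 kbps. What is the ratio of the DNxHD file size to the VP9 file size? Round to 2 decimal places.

Audio: 520 kbps = 0.520 Mbps.
DNxHD: 633.520 Mbps × 7440 s = 4713388.8 Mb = 589.174 GB.
VP9: 14.320 Mbps × 7440 s = 106540.8 Mb = 13.318 GB.
Ratio: 589.174 / 13.318 = 44.240.

44.24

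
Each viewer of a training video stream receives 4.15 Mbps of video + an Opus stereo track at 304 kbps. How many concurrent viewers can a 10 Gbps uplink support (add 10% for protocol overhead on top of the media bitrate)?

2041

Audio: 304 kbps = 0.304 Mbps.
Per-viewer media rate: 4.454 Mbps.
On the wire with 10% overhead: 4.899 Mbps.
10 Gbps = 10,000 Mbps; 10,000 / 4.899 = 2041.07 → 2041 viewers.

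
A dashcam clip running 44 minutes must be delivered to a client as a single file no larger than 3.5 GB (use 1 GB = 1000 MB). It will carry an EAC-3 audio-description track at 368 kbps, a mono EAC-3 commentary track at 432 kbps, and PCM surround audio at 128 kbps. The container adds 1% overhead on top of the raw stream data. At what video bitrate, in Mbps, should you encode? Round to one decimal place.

Budget: 3.5 GB = 28000.0 Mb.
Stream payload after overhead: 28000.0 / 1.01 = 27722.8 Mb.
44 min = 2640 s
Total bitrate budget: 27722.8 Mb / 2640 s = 10.501 Mbps.
Audio total: 368 + 432 + 128 = 928 kbps = 0.928 Mbps.
Video: 10.501 − 0.928 = 9.573 Mbps.

9.6 Mbps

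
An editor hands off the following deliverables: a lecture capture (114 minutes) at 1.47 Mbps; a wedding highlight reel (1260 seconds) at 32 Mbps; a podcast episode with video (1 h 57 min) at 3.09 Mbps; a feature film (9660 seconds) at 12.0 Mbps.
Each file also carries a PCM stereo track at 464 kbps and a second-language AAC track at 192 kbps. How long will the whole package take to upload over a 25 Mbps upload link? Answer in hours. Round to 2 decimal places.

2.27 hours

Audio total: 464 + 192 = 656 kbps = 0.656 Mbps.
lecture capture: 2.126 Mbps × 6840 s = 14541.8 Mb
wedding highlight reel: 32.656 Mbps × 1260 s = 41146.6 Mb
podcast episode with video: 3.746 Mbps × 7020 s = 26296.9 Mb
feature film: 12.656 Mbps × 9660 s = 122257.0 Mb
Total: 204242.3 Mb = 25530.3 MB.
At 25 Mbps: 204242.3 / 25 = 8170 s ≈ 2.27 hours.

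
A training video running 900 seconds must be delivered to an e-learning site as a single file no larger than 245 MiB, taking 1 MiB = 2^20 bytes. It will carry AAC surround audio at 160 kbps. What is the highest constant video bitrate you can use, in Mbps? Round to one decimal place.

2.1 Mbps

Budget: 245 MiB = 2055.2 Mb.
Total bitrate budget: 2055.2 Mb / 900 s = 2.284 Mbps.
Audio: 160 kbps = 0.160 Mbps.
Video: 2.284 − 0.160 = 2.124 Mbps.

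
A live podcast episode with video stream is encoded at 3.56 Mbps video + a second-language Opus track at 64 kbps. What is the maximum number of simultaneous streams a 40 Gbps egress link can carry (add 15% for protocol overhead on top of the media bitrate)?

Audio: 64 kbps = 0.064 Mbps.
Per-viewer media rate: 3.624 Mbps.
On the wire with 15% overhead: 4.168 Mbps.
40 Gbps = 40,000 Mbps; 40,000 / 4.168 = 9597.85 → 9597 viewers.

9597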